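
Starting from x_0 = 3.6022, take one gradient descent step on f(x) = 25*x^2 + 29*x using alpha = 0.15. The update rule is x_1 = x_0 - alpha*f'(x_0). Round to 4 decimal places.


We compute the gradient at x_0 and apply the update.
f'(x) = 50*x + 29
f'(3.6022) = 50*3.6022 + 29 = 209.11
x_1 = 3.6022 - 0.15*209.11 = -27.7643


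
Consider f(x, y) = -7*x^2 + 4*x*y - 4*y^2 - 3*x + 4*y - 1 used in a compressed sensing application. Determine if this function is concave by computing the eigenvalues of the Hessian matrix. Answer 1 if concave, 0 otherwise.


The Hessian of f(x,y) = -7*x^2 + 4*x*y - 4*y^2 - 3*x + 4*y - 1 is:
H = [[-14, 4], [4, -8]]
Trace = -14 - 8 = -22
Determinant = -14*-8 - (4)^2 = 96
Discriminant = (-22)^2 - 4*96 = 100.0
Eigenvalues: lambda_1 = -16.0, lambda_2 = -6.0
The function is concave.

1


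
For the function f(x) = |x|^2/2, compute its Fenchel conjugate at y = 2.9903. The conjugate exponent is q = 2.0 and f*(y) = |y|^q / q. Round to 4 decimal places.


The conjugate exponent q satisfies 1/p + 1/q = 1.
p = 2, so q = 2/(2 - 1) = 2.0
|y|^q = 2.9903^2.0 = 8.9419
f*(2.9903) = 8.9419 / 2.0 = 4.4709


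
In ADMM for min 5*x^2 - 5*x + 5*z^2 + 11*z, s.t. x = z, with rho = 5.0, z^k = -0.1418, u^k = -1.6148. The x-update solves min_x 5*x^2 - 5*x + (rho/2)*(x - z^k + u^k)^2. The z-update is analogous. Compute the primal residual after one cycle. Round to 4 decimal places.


ADMM iteration with rho = 5.0, z^k = -0.1418, u^k = -1.6148
Step 1: x-update.
Minimize 5*x^2 - 5*x + (5.0/2)*(x + 0.1418 - 1.6148)^2
FOC: (2*5 + 5.0)*x = 5 + 5.0*(-0.1418 + 1.6148)
x^{k+1} = 0.8243
Step 2: z-update.
Minimize 5*z^2 + 11*z + (5.0/2)*(0.8243 - z - 1.6148)^2
FOC: (2*5 + 5.0)*z = -11 + 5.0*(0.8243 - 1.6148)
z^{k+1} = -0.9968
Step 3: u-update.
u^{k+1} = -1.6148 + 0.8243 + 0.9968 = 0.2064
Step 4: Primal residual = |0.8243 + 0.9968| = 1.8212


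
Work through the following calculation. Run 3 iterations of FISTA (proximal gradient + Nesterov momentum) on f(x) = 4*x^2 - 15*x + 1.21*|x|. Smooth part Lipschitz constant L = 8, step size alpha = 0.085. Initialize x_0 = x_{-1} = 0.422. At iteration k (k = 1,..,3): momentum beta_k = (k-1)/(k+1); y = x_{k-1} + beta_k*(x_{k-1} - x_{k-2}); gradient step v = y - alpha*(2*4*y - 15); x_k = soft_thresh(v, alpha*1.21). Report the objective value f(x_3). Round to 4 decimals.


FISTA on f(x) = 4*x^2 - 15*x + 1.21*|x|
L = 8, alpha = 0.085
Iteration 1: beta = 0.0, y = 0.422 + 0.0*(0.422 - 0.422) = 0.422
  grad(y) = -11.624, v = y - alpha*grad = 1.41
  prox(v) = soft_thresh(1.41, 0.1029) = 1.3072
Iteration 2: beta = 0.3333, y = 1.3072 + 0.3333*(1.3072 - 0.422) = 1.6023
  grad(y) = -2.182, v = y - alpha*grad = 1.7877
  prox(v) = soft_thresh(1.7877, 0.1029) = 1.6849
Iteration 3: beta = 0.5, y = 1.6849 + 0.5*(1.6849 - 1.3072) = 1.8737
  grad(y) = -0.0103, v = y - alpha*grad = 1.8746
  prox(v) = soft_thresh(1.8746, 0.1029) = 1.7717
f(x_3) = 4*1.7717^2 - 15*1.7717 + 1.21*|1.7717| = -11.876


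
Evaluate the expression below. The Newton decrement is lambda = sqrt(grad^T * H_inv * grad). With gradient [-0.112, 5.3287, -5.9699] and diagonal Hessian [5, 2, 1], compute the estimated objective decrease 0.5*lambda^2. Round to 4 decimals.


Step 1: H is diagonal, so H^(-1) * g = [-0.0224, 2.6644, -5.9699].
Step 2: g^T H^(-1) g = sum_i g_i^2 / H_ii
  = (-0.112)^2/5 + (5.3287)^2/2 + (-5.9699)^2/1
  = 0.0025 + 14.1975 + 35.6397 = 49.8397
Step 3: Objective decrease = 0.5 * g^T H^(-1) g = 24.9199


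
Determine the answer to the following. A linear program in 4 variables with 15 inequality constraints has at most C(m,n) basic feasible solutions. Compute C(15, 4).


Each vertex corresponds to some choice of n active constraints out of m, so the number of vertices is at most C(m, n) = m! / (n!(m-n)!).
m = 15, n = 4
Numerator: 15 * 14 * 13 * 12
Denominator: 4! = 24
C(15, 4) = 1365


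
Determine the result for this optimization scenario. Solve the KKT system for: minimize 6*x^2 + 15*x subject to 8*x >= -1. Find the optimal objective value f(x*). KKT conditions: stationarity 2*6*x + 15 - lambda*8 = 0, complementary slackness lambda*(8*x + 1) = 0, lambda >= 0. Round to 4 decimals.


Step 1: Try lambda = 0 (constraint inactive).
x_unc = -15/(2*6) = -1.25
Check: 8*-1.25 = -10.0 < -1 -- violated!
Step 2: Constraint must be active: 8*x = -1
x* = -1/8 = -0.125
lambda = (2*6*(-0.125) + 15)/8 = 1.6875
Step 3: Compute optimal value.
f(x*) = 6*(-0.125)^2 + 15*(-0.125) = -1.7813


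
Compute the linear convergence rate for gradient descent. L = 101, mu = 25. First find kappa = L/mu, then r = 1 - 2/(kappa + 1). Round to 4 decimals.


Step 1: Compute the condition number.
kappa = L/mu = 101/25 = 4.04
Step 2: Compute the convergence rate.
r = 1 - 2/(kappa + 1) = 1 - 2*mu/(L + mu) = (L - mu)/(L + mu) = 76/126 = 0.6032


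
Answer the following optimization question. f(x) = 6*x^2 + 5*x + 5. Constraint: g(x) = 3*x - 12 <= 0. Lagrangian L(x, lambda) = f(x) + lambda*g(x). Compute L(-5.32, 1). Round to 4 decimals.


Step 1: Evaluate f(x).
f(-5.32) = 6*(-5.32)^2 + 5*(-5.32) + 5 = 148.2144
Step 2: Evaluate g(x).
g(-5.32) = 3*-5.32 - 12 = -27.96
Step 3: Compute Lagrangian.
L = 148.2144 + 1*-27.96 = 120.2544


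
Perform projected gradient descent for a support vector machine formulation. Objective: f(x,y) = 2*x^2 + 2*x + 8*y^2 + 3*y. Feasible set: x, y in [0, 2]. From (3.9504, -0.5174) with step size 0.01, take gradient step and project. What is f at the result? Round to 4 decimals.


Step 1: Compute gradient at (3.9504, -0.5174).
grad_x = 2*2*3.9504 + 2 = 17.8016
grad_y = 2*8*-0.5174 + 3 = -5.2784
Step 2: Gradient step.
x_raw = 3.9504 - 0.01*17.8016 = 3.7724
y_raw = -0.5174 - 0.01*-5.2784 = -0.4646
Step 3: Project onto [0, 2].
x_proj = clip(3.7724) = 2.0
y_proj = clip(-0.4646) = 0.0
Step 4: Evaluate f.
f(2.0, 0.0) = 12.0


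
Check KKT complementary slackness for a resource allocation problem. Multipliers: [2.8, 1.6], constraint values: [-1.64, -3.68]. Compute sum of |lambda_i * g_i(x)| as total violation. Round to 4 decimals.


KKT complementary slackness check:
lambda_1 * g_1 = 2.8 * -1.64 = -4.592
lambda_2 * g_2 = 1.6 * -3.68 = -5.888
Total violation = 4.592 + 5.888 = 10.48


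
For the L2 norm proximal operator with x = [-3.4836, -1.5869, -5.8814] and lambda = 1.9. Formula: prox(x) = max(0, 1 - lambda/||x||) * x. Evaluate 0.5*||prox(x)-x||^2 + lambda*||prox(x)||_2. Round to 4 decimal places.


Step 1: Compute ||x||.
||x|| = 7.0174
Step 2: Compute scaling factor.
scale = max(0, 1 - 1.9/7.0174) = 0.7292
Step 3: prox(x) = [-2.5404, -1.1572, -4.289]
||prox(x)|| = 5.1174
Step 4: Proximal objective.
0.5*||prox-x||^2 = 1.805
lambda*||prox|| = 9.7231
Total = 11.5282


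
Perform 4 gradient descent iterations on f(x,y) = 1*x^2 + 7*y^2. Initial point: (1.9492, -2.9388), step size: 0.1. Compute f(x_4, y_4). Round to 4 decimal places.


Gradient descent on f(x,y) = 1*x^2 + 7*y^2.
Starting point: (1.9492, -2.9388), alpha = 0.1
Step 1: grad_x = 2*1*1.9492 = 3.8984, grad_y = 2*7*-2.9388 = -41.1432
  x_1 = 1.9492 - 0.1*3.8984 = 1.5594
  y_1 = -2.9388 - 0.1*-41.1432 = 1.1755
Step 2: grad_x = 2*1*1.5594 = 3.1187, grad_y = 2*7*1.1755 = 16.4573
  x_2 = 1.5594 - 0.1*3.1187 = 1.2475
  y_2 = 1.1755 - 0.1*16.4573 = -0.4702
Step 3: grad_x = 2*1*1.2475 = 2.495, grad_y = 2*7*-0.4702 = -6.5829
  x_3 = 1.2475 - 0.1*2.495 = 0.998
  y_3 = -0.4702 - 0.1*-6.5829 = 0.1881
Step 4: grad_x = 2*1*0.998 = 1.996, grad_y = 2*7*0.1881 = 2.6332
  x_4 = 0.998 - 0.1*1.996 = 0.7984
  y_4 = 0.1881 - 0.1*2.6332 = -0.0752
f(0.7984, -0.0752) = 1*0.7984^2 + 7*(-0.0752)^2 = 0.6771


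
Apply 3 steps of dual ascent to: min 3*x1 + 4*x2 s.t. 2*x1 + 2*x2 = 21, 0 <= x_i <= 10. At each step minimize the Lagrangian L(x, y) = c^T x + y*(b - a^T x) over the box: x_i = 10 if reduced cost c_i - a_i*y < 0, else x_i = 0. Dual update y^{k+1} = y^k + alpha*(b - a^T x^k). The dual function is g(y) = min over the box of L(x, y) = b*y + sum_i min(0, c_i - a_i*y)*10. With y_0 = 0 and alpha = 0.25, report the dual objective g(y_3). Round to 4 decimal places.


Dual ascent for LP: min 3*x1 + 4*x2, 2*x1 + 2*x2 = 21, 0 <= x_i <= 10
Step 1: y^k = 0.0, reduced costs: (3.0, 4.0)
  x^k = (0.0, 0.0), subgradient = b - a^T x = 21.0
  y^{k+1} = 0.0 + 0.25*21.0 = 5.25
Step 2: y^k = 5.25, reduced costs: (-7.5, -6.5)
  x^k = (10.0, 10.0), subgradient = b - a^T x = -19.0
  y^{k+1} = 5.25 + 0.25*-19.0 = 0.5
Step 3: y^k = 0.5, reduced costs: (2.0, 3.0)
  x^k = (0.0, 0.0), subgradient = b - a^T x = 21.0
  y^{k+1} = 0.5 + 0.25*21.0 = 5.75
Dual objective at y_3 = 5.75: reduced costs (-8.5, -7.5), box minimizer x = (10.0, 10.0)
g(y_3) = b*y + (c1 - a1*y)*x1 + (c2 - a2*y)*x2 = 21*5.75 + (-8.5)*10.0 + (-7.5)*10.0 = 120.75 - 85.0 - 75.0 = -39.25


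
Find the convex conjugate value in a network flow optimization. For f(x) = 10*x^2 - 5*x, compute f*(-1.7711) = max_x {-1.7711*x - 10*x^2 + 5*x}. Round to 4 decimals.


f*(y) = sup_x {y*x - a*x^2 - b*x} = sup_x {(y-b)*x - a*x^2}
FOC: (y - b) - 2a*x = 0 => x* = (y - b)/(2a)
x* = (-1.7711 + 5)/(2*10) = 0.1614
f*(-1.7711) = (y-b)^2/(4a) = (-1.7711 + 5)^2/(4*10)
= 10.4258/40 = 0.2606


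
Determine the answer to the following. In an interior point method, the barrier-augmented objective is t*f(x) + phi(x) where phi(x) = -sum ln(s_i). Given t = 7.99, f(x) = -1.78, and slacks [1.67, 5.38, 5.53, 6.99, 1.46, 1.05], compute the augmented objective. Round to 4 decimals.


Step 1: Compute log-barrier.
ln values: [0.5128, 1.6827, 1.7102, 1.9445, 0.3784, 0.0488]
phi = -(0.5128 + 1.6827 + 1.7102 + 1.9445 + 0.3784 + 0.0488) = -6.2774
Step 2: Compute augmented objective.
t*f(x) = 7.99*-1.78 = -14.2222
Total = -14.2222 - 6.2774 = -20.4996


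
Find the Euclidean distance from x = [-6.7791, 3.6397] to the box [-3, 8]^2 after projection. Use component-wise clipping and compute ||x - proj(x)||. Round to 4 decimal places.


Project each component onto [-3, 8].
clip(-6.7791) = -3.0, clip(3.6397) = 3.6397
Projection = [-3.0, 3.6397]
Squared diffs: [14.2816, 0.0]
Distance = sqrt(14.2816) = 3.7791


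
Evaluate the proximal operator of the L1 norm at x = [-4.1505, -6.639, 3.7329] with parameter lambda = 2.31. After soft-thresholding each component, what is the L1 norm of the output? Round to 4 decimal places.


Soft-thresholding with lambda = 2.31:
prox(-4.1505) = sign(-4.1505)*max(|-4.1505| - 2.31, 0) = -1.8405
prox(-6.639) = sign(-6.639)*max(|-6.639| - 2.31, 0) = -4.329
prox(3.7329) = sign(3.7329)*max(|3.7329| - 2.31, 0) = 1.4229
prox(x) = [-1.8405, -4.329, 1.4229]
||prox(x)||_1 = 1.8405 + 4.329 + 1.4229 = 7.5924


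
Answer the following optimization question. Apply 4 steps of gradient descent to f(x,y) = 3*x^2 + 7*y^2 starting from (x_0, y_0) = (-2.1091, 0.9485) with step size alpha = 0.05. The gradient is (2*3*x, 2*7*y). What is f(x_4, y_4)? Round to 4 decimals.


Gradient descent on f(x,y) = 3*x^2 + 7*y^2.
Starting point: (-2.1091, 0.9485), alpha = 0.05
Step 1: grad_x = 2*3*-2.1091 = -12.6546, grad_y = 2*7*0.9485 = 13.279
  x_1 = -2.1091 - 0.05*-12.6546 = -1.4764
  y_1 = 0.9485 - 0.05*13.279 = 0.2846
Step 2: grad_x = 2*3*-1.4764 = -8.8582, grad_y = 2*7*0.2846 = 3.9837
  x_2 = -1.4764 - 0.05*-8.8582 = -1.0335
  y_2 = 0.2846 - 0.05*3.9837 = 0.0854
Step 3: grad_x = 2*3*-1.0335 = -6.2008, grad_y = 2*7*0.0854 = 1.1951
  x_3 = -1.0335 - 0.05*-6.2008 = -0.7234
  y_3 = 0.0854 - 0.05*1.1951 = 0.0256
Step 4: grad_x = 2*3*-0.7234 = -4.3405, grad_y = 2*7*0.0256 = 0.3585
  x_4 = -0.7234 - 0.05*-4.3405 = -0.5064
  y_4 = 0.0256 - 0.05*0.3585 = 0.0077
f(-0.5064, 0.0077) = 3*(-0.5064)^2 + 7*0.0077^2 = 0.7697


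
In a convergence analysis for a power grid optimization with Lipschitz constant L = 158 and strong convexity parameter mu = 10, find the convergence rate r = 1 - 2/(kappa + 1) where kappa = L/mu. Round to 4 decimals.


Step 1: Compute the condition number.
kappa = L/mu = 158/10 = 15.8
Step 2: Compute the convergence rate.
r = 1 - 2/(kappa + 1) = 1 - 2*mu/(L + mu) = (L - mu)/(L + mu) = 148/168 = 0.881


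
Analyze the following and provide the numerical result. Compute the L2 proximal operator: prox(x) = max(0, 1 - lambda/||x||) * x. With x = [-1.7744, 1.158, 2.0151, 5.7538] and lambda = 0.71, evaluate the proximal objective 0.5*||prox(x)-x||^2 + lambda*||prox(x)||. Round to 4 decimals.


Step 1: Compute ||x||.
||x|| = 6.4542
Step 2: Compute scaling factor.
scale = max(0, 1 - 0.71/6.4542) = 0.89
Step 3: prox(x) = [-1.5792, 1.0306, 1.7934, 5.1208]
||prox(x)|| = 5.7442
Step 4: Proximal objective.
0.5*||prox-x||^2 = 0.2521
lambda*||prox|| = 4.0784
Total = 4.3304


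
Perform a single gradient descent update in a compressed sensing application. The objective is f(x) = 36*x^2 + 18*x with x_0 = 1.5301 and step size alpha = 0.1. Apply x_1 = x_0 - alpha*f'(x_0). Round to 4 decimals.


We compute the gradient at x_0 and apply the update.
f'(x) = 72*x + 18
f'(1.5301) = 72*1.5301 + 18 = 128.1672
x_1 = 1.5301 - 0.1*128.1672 = -11.2866


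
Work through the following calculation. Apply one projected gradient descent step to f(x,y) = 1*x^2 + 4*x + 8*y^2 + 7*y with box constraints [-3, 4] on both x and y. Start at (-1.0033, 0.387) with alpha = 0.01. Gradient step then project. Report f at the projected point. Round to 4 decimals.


Step 1: Compute gradient at (-1.0033, 0.387).
grad_x = 2*1*-1.0033 + 4 = 1.9934
grad_y = 2*8*0.387 + 7 = 13.192
Step 2: Gradient step.
x_raw = -1.0033 - 0.01*1.9934 = -1.0232
y_raw = 0.387 - 0.01*13.192 = 0.2551
Step 3: Project onto [-3, 4].
x_proj = clip(-1.0232) = -1.0232
y_proj = clip(0.2551) = 0.2551
Step 4: Evaluate f.
f(-1.0232, 0.2551) = -0.7398


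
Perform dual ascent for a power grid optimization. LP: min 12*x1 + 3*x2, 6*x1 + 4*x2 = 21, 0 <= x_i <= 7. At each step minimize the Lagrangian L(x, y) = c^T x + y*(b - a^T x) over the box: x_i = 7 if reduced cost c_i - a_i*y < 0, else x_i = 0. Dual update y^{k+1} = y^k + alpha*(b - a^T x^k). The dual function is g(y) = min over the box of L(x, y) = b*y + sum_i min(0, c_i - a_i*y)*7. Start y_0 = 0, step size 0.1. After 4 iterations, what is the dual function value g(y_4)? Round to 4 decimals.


Dual ascent for LP: min 12*x1 + 3*x2, 6*x1 + 4*x2 = 21, 0 <= x_i <= 7
Step 1: y^k = 0.0, reduced costs: (12.0, 3.0)
  x^k = (0.0, 0.0), subgradient = b - a^T x = 21.0
  y^{k+1} = 0.0 + 0.1*21.0 = 2.1
Step 2: y^k = 2.1, reduced costs: (-0.6, -5.4)
  x^k = (7.0, 7.0), subgradient = b - a^T x = -49.0
  y^{k+1} = 2.1 + 0.1*-49.0 = -2.8
Step 3: y^k = -2.8, reduced costs: (28.8, 14.2)
  x^k = (0.0, 0.0), subgradient = b - a^T x = 21.0
  y^{k+1} = -2.8 + 0.1*21.0 = -0.7
Step 4: y^k = -0.7, reduced costs: (16.2, 5.8)
  x^k = (0.0, 0.0), subgradient = b - a^T x = 21.0
  y^{k+1} = -0.7 + 0.1*21.0 = 1.4
Dual objective at y_4 = 1.4: reduced costs (3.6, -2.6), box minimizer x = (0.0, 7.0)
g(y_4) = b*y + (c1 - a1*y)*x1 + (c2 - a2*y)*x2 = 21*1.4 + 3.6*0.0 + (-2.6)*7.0 = 29.4 + 0.0 - 18.2 = 11.2


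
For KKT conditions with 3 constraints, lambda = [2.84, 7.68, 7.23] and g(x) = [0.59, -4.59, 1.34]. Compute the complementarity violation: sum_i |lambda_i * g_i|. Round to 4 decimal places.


KKT complementary slackness check:
lambda_1 * g_1 = 2.84 * 0.59 = 1.6756
lambda_2 * g_2 = 7.68 * -4.59 = -35.2512
lambda_3 * g_3 = 7.23 * 1.34 = 9.6882
Total violation = 1.6756 + 35.2512 + 9.6882 = 46.615


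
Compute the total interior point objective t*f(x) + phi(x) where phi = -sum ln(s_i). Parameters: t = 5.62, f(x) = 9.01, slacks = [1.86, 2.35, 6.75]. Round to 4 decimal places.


Step 1: Compute log-barrier.
ln values: [0.6206, 0.8544, 1.9095]
phi = -(0.6206 + 0.8544 + 1.9095) = -3.3845
Step 2: Compute augmented objective.
t*f(x) = 5.62*9.01 = 50.6362
Total = 50.6362 - 3.3845 = 47.2517


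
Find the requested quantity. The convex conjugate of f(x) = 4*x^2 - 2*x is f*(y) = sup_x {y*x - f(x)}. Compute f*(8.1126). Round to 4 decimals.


f*(y) = sup_x {y*x - a*x^2 - b*x} = sup_x {(y-b)*x - a*x^2}
FOC: (y - b) - 2a*x = 0 => x* = (y - b)/(2a)
x* = (8.1126 + 2)/(2*4) = 1.2641
f*(8.1126) = (y-b)^2/(4a) = (8.1126 + 2)^2/(4*4)
= 102.2647/16 = 6.3915


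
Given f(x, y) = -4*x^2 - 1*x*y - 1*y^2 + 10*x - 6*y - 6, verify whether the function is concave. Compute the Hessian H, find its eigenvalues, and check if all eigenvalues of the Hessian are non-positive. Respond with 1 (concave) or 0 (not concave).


The Hessian of f(x,y) = -4*x^2 - 1*x*y - 1*y^2 + 10*x - 6*y - 6 is:
H = [[-8, -1], [-1, -2]]
Trace = -8 - 2 = -10
Determinant = -8*-2 - (-1)^2 = 15
Discriminant = (-10)^2 - 4*15 = 40.0
Eigenvalues: lambda_1 = -8.1623, lambda_2 = -1.8377
The function is concave.

1


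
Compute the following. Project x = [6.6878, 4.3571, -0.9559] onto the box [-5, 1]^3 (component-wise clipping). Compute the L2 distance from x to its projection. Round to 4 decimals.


Project each component onto [-5, 1].
clip(6.6878) = 1.0, clip(4.3571) = 1.0, clip(-0.9559) = -0.9559
Projection = [1.0, 1.0, -0.9559]
Squared diffs: [32.3511, 11.2701, 0.0]
Distance = sqrt(43.6212) = 6.6046


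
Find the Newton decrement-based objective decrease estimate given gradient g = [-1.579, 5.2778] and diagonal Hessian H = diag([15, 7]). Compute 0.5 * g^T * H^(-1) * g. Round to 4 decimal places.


Step 1: H is diagonal, so H^(-1) * g = [-0.1053, 0.754].
Step 2: g^T H^(-1) g = sum_i g_i^2 / H_ii
  = (-1.579)^2/15 + (5.2778)^2/7
  = 0.1662 + 3.9793 = 4.1455
Step 3: Objective decrease = 0.5 * g^T H^(-1) g = 2.0728


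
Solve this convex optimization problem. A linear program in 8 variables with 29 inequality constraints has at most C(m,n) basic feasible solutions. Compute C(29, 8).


Each vertex corresponds to some choice of n active constraints out of m, so the number of vertices is at most C(m, n) = m! / (n!(m-n)!).
m = 29, n = 8
Numerator: 29 * 28 * 27 * 26 * 25 * 24 * 23 * 22
Denominator: 8! = 40320
C(29, 8) = 4292145


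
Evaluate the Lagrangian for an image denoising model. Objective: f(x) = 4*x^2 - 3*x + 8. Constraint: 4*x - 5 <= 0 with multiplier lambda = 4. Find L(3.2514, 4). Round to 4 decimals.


Step 1: Evaluate f(x).
f(3.2514) = 4*3.2514^2 - 3*3.2514 + 8 = 40.5322
Step 2: Evaluate g(x).
g(3.2514) = 4*3.2514 - 5 = 8.0056
Step 3: Compute Lagrangian.
L = 40.5322 + 4*8.0056 = 72.5546


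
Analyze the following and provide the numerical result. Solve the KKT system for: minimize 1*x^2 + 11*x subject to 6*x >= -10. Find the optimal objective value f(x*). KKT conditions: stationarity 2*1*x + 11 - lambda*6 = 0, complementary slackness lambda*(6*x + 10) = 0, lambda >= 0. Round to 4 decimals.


Step 1: Try lambda = 0 (constraint inactive).
x_unc = -11/(2*1) = -5.5
Check: 6*-5.5 = -33.0 < -10 -- violated!
Step 2: Constraint must be active: 6*x = -10
x* = -10/6 = -5/3 = -1.6667 (rounded; the exact value -5/3 is used below)
lambda = (2*1*(-5/3) + 11)/6 = 1.2778
Step 3: Compute optimal value.
f(x*) = 1*(-5/3)^2 + 11*(-5/3) = -15.5556


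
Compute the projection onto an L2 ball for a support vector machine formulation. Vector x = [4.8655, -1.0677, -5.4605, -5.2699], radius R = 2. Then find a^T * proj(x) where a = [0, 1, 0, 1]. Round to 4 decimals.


Step 1: Compute ||x|| (intermediates to 6 decimals).
||x|| = sqrt(4.8655^2 + (-1.0677)^2 + (-5.4605)^2 + (-5.2699)^2) = 9.077554
Step 2: Project.
Since ||x|| > R, scale = R/||x|| = 2/9.077554 = 0.220324, proj(x) = scale * x
proj(x) = [1.071986, -0.23524, -1.203079, -1.161085]
Step 3: Dot product.
a^T * proj(x) = 0*1.071986 + 1*(-0.23524) + 0*(-1.203079) + 1*(-1.161085) = -1.3963


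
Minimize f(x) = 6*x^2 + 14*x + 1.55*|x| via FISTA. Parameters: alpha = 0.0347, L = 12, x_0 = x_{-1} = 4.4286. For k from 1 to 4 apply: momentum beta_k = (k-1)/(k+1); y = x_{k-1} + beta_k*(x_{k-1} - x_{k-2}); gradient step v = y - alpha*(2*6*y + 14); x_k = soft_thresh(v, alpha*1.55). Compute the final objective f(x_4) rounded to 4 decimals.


FISTA on f(x) = 6*x^2 + 14*x + 1.55*|x|
L = 12, alpha = 0.0347
Iteration 1: beta = 0.0, y = 4.4286 + 0.0*(4.4286 - 4.4286) = 4.4286
  grad(y) = 67.1432, v = y - alpha*grad = 2.0987
  prox(v) = soft_thresh(2.0987, 0.0538) = 2.0449
Iteration 2: beta = 0.3333, y = 2.0449 + 0.3333*(2.0449 - 4.4286) = 1.2504
  grad(y) = 29.0047, v = y - alpha*grad = 0.2439
  prox(v) = soft_thresh(0.2439, 0.0538) = 0.1901
Iteration 3: beta = 0.5, y = 0.1901 + 0.5*(0.1901 - 2.0449) = -0.7373
  grad(y) = 5.1529, v = y - alpha*grad = -0.9161
  prox(v) = soft_thresh(-0.9161, 0.0538) = -0.8623
Iteration 4: beta = 0.6, y = -0.8623 + 0.6*(-0.8623 - 0.1901) = -1.4937
  grad(y) = -3.9248, v = y - alpha*grad = -1.3575
  prox(v) = soft_thresh(-1.3575, 0.0538) = -1.3038
f(x_4) = 6*(-1.3038)^2 + 14*(-1.3038) + 1.55*|-1.3038| = -6.0331


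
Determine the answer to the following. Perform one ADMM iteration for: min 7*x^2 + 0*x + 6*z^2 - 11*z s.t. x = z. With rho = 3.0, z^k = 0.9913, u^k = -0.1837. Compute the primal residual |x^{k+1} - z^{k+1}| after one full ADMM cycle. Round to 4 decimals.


ADMM iteration with rho = 3.0, z^k = 0.9913, u^k = -0.1837
Step 1: x-update.
Minimize 7*x^2 + 0*x + (3.0/2)*(x - 0.9913 - 0.1837)^2
FOC: (2*7 + 3.0)*x = 0 + 3.0*(0.9913 + 0.1837)
x^{k+1} = 0.2074
Step 2: z-update.
Minimize 6*z^2 - 11*z + (3.0/2)*(0.2074 - z - 0.1837)^2
FOC: (2*6 + 3.0)*z = 11 + 3.0*(0.2074 - 0.1837)
z^{k+1} = 0.7381
Step 3: u-update.
u^{k+1} = -0.1837 + 0.2074 - 0.7381 = -0.7144
Step 4: Primal residual = |0.2074 - 0.7381| = 0.5307


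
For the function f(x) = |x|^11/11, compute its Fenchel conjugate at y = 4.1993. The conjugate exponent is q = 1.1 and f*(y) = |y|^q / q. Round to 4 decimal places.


The conjugate exponent q satisfies 1/p + 1/q = 1.
p = 11, so q = 11/(11 - 1) = 1.1
|y|^q = 4.1993^1.1 = 4.8472
f*(4.1993) = 4.8472 / 1.1 = 4.4066


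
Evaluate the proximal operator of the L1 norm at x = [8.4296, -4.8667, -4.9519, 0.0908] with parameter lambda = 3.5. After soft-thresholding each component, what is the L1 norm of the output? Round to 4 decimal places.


Soft-thresholding with lambda = 3.5:
prox(8.4296) = sign(8.4296)*max(|8.4296| - 3.5, 0) = 4.9296
prox(-4.8667) = sign(-4.8667)*max(|-4.8667| - 3.5, 0) = -1.3667
prox(-4.9519) = sign(-4.9519)*max(|-4.9519| - 3.5, 0) = -1.4519
prox(0.0908) = sign(0.0908)*max(|0.0908| - 3.5, 0) = 0.0
prox(x) = [4.9296, -1.3667, -1.4519, 0.0]
||prox(x)||_1 = 4.9296 + 1.3667 + 1.4519 + 0.0 = 7.7482


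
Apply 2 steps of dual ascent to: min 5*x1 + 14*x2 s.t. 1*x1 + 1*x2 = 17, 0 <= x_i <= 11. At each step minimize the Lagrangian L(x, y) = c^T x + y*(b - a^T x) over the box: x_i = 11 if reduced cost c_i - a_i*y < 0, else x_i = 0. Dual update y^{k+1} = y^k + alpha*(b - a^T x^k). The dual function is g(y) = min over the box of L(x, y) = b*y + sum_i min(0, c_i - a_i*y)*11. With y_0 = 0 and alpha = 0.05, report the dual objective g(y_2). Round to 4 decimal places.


Dual ascent for LP: min 5*x1 + 14*x2, 1*x1 + 1*x2 = 17, 0 <= x_i <= 11
Step 1: y^k = 0.0, reduced costs: (5.0, 14.0)
  x^k = (0.0, 0.0), subgradient = b - a^T x = 17.0
  y^{k+1} = 0.0 + 0.05*17.0 = 0.85
Step 2: y^k = 0.85, reduced costs: (4.15, 13.15)
  x^k = (0.0, 0.0), subgradient = b - a^T x = 17.0
  y^{k+1} = 0.85 + 0.05*17.0 = 1.7
Dual objective at y_2 = 1.7: reduced costs (3.3, 12.3), box minimizer x = (0.0, 0.0)
g(y_2) = b*y + (c1 - a1*y)*x1 + (c2 - a2*y)*x2 = 17*1.7 + 3.3*0.0 + 12.3*0.0 = 28.9 + 0.0 + 0.0 = 28.9


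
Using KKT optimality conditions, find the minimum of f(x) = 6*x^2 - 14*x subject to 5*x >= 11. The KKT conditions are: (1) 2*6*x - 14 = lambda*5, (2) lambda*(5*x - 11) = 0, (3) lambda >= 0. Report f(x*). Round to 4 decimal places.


Step 1: Try lambda = 0 (constraint inactive).
x_unc = 14/(2*6) = 1.1667
Check: 5*1.1667 = 5.8335 < 11 -- violated!
Step 2: Constraint must be active: 5*x = 11
x* = 11/5 = 2.2
lambda = (2*6*2.2 - 14)/5 = 2.48
Step 3: Compute optimal value.
f(x*) = 6*2.2^2 - 14*2.2 = -1.76


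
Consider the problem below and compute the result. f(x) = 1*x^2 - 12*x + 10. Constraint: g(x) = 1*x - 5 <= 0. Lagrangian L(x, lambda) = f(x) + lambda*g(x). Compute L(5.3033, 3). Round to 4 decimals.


Step 1: Evaluate f(x).
f(5.3033) = 1*5.3033^2 - 12*5.3033 + 10 = -25.5146
Step 2: Evaluate g(x).
g(5.3033) = 1*5.3033 - 5 = 0.3033
Step 3: Compute Lagrangian.
L = -25.5146 + 3*0.3033 = -24.6047


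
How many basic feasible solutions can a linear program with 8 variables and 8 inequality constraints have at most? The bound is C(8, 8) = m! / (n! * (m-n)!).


Each vertex corresponds to some choice of n active constraints out of m, so the number of vertices is at most C(m, n) = m! / (n!(m-n)!).
m = 8, n = 8
Numerator: 8 * 7 * 6 * 5 * 4 * 3 * 2 * 1
Denominator: 8! = 40320
C(8, 8) = 1


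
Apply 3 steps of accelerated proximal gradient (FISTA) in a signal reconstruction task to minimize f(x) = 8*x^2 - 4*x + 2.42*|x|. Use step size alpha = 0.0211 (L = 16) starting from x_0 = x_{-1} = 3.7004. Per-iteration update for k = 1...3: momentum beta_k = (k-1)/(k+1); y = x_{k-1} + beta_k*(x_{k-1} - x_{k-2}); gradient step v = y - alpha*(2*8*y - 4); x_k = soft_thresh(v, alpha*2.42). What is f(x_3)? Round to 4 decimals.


FISTA on f(x) = 8*x^2 - 4*x + 2.42*|x|
L = 16, alpha = 0.0211
Iteration 1: beta = 0.0, y = 3.7004 + 0.0*(3.7004 - 3.7004) = 3.7004
  grad(y) = 55.2064, v = y - alpha*grad = 2.5355
  prox(v) = soft_thresh(2.5355, 0.0511) = 2.4845
Iteration 2: beta = 0.3333, y = 2.4845 + 0.3333*(2.4845 - 3.7004) = 2.0792
  grad(y) = 29.2668, v = y - alpha*grad = 1.4616
  prox(v) = soft_thresh(1.4616, 0.0511) = 1.4106
Iteration 3: beta = 0.5, y = 1.4106 + 0.5*(1.4106 - 2.4845) = 0.8736
  grad(y) = 9.9782, v = y - alpha*grad = 0.6631
  prox(v) = soft_thresh(0.6631, 0.0511) = 0.612
f(x_3) = 8*0.612^2 - 4*0.612 + 2.42*|0.612| = 2.0297


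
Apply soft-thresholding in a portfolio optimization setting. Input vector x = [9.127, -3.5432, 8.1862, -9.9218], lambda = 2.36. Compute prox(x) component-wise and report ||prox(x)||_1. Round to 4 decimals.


Soft-thresholding with lambda = 2.36:
prox(9.127) = sign(9.127)*max(|9.127| - 2.36, 0) = 6.767
prox(-3.5432) = sign(-3.5432)*max(|-3.5432| - 2.36, 0) = -1.1832
prox(8.1862) = sign(8.1862)*max(|8.1862| - 2.36, 0) = 5.8262
prox(-9.9218) = sign(-9.9218)*max(|-9.9218| - 2.36, 0) = -7.5618
prox(x) = [6.767, -1.1832, 5.8262, -7.5618]
||prox(x)||_1 = 6.767 + 1.1832 + 5.8262 + 7.5618 = 21.3382


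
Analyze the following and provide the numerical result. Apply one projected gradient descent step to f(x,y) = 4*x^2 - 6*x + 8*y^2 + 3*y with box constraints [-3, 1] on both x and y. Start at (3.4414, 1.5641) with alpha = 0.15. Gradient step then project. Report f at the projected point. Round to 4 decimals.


Step 1: Compute gradient at (3.4414, 1.5641).
grad_x = 2*4*3.4414 - 6 = 21.5312
grad_y = 2*8*1.5641 + 3 = 28.0256
Step 2: Gradient step.
x_raw = 3.4414 - 0.15*21.5312 = 0.2117
y_raw = 1.5641 - 0.15*28.0256 = -2.6397
Step 3: Project onto [-3, 1].
x_proj = clip(0.2117) = 0.2117
y_proj = clip(-2.6397) = -2.6397
Step 4: Evaluate f.
f(0.2117, -2.6397) = 46.7356


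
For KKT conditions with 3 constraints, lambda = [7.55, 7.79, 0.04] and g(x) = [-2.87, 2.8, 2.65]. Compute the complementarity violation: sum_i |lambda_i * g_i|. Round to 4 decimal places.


KKT complementary slackness check:
lambda_1 * g_1 = 7.55 * -2.87 = -21.6685
lambda_2 * g_2 = 7.79 * 2.8 = 21.812
lambda_3 * g_3 = 0.04 * 2.65 = 0.106
Total violation = 21.6685 + 21.812 + 0.106 = 43.5865


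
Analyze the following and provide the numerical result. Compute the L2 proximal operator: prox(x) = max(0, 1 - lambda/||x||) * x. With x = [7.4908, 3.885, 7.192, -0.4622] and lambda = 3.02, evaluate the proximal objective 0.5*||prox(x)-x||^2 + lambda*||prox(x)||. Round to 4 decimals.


Step 1: Compute ||x||.
||x|| = 11.097
Step 2: Compute scaling factor.
scale = max(0, 1 - 3.02/11.097) = 0.7279
Step 3: prox(x) = [5.4522, 2.8277, 5.2347, -0.3364]
||prox(x)|| = 8.077
Step 4: Proximal objective.
0.5*||prox-x||^2 = 4.5602
lambda*||prox|| = 24.3925
Total = 28.9528


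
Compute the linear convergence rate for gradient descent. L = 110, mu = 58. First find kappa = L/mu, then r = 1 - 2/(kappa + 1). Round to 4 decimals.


Step 1: Compute the condition number.
kappa = L/mu = 110/58 = 1.8966
Step 2: Compute the convergence rate.
r = 1 - 2/(kappa + 1) = 1 - 2*mu/(L + mu) = (L - mu)/(L + mu) = 52/168 = 0.3095


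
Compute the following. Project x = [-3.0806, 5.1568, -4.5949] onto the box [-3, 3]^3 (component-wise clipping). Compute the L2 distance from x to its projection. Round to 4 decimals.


Project each component onto [-3, 3].
clip(-3.0806) = -3.0, clip(5.1568) = 3.0, clip(-4.5949) = -3.0
Projection = [-3.0, 3.0, -3.0]
Squared diffs: [0.0065, 4.6518, 2.5437]
Distance = sqrt(7.202) = 2.6837


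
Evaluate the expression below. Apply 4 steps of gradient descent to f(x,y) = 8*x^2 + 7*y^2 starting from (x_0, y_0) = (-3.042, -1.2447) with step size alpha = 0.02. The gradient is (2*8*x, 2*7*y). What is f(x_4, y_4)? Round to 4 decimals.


Gradient descent on f(x,y) = 8*x^2 + 7*y^2.
Starting point: (-3.042, -1.2447), alpha = 0.02
Step 1: grad_x = 2*8*-3.042 = -48.672, grad_y = 2*7*-1.2447 = -17.4258
  x_1 = -3.042 - 0.02*-48.672 = -2.0686
  y_1 = -1.2447 - 0.02*-17.4258 = -0.8962
Step 2: grad_x = 2*8*-2.0686 = -33.097, grad_y = 2*7*-0.8962 = -12.5466
  x_2 = -2.0686 - 0.02*-33.097 = -1.4066
  y_2 = -0.8962 - 0.02*-12.5466 = -0.6453
Step 3: grad_x = 2*8*-1.4066 = -22.5059, grad_y = 2*7*-0.6453 = -9.0335
  x_3 = -1.4066 - 0.02*-22.5059 = -0.9565
  y_3 = -0.6453 - 0.02*-9.0335 = -0.4646
Step 4: grad_x = 2*8*-0.9565 = -15.304, grad_y = 2*7*-0.4646 = -6.5041
  x_4 = -0.9565 - 0.02*-15.304 = -0.6504
  y_4 = -0.4646 - 0.02*-6.5041 = -0.3345
f(-0.6504, -0.3345) = 8*(-0.6504)^2 + 7*(-0.3345)^2 = 4.1676


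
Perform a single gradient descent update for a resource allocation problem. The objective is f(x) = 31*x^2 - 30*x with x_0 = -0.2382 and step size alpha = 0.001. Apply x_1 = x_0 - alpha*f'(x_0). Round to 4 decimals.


We compute the gradient at x_0 and apply the update.
f'(x) = 62*x - 30
f'(-0.2382) = 62*-0.2382 - 30 = -44.7684
x_1 = -0.2382 - 0.001*-44.7684 = -0.1934


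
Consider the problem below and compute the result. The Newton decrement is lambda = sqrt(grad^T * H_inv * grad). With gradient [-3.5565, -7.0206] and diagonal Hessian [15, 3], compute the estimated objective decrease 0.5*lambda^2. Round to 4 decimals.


Step 1: H is diagonal, so H^(-1) * g = [-0.2371, -2.3402].
Step 2: g^T H^(-1) g = sum_i g_i^2 / H_ii
  = (-3.5565)^2/15 + (-7.0206)^2/3
  = 0.8432 + 16.4296 = 17.2729
Step 3: Objective decrease = 0.5 * g^T H^(-1) g = 8.6364


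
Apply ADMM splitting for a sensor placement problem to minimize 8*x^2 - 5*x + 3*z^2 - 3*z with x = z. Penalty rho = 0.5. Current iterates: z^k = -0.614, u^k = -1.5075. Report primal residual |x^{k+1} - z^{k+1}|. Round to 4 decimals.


ADMM iteration with rho = 0.5, z^k = -0.614, u^k = -1.5075
Step 1: x-update.
Minimize 8*x^2 - 5*x + (0.5/2)*(x + 0.614 - 1.5075)^2
FOC: (2*8 + 0.5)*x = 5 + 0.5*(-0.614 + 1.5075)
x^{k+1} = 0.3301
Step 2: z-update.
Minimize 3*z^2 - 3*z + (0.5/2)*(0.3301 - z - 1.5075)^2
FOC: (2*3 + 0.5)*z = 3 + 0.5*(0.3301 - 1.5075)
z^{k+1} = 0.371
Step 3: u-update.
u^{k+1} = -1.5075 + 0.3301 - 0.371 = -1.5484
Step 4: Primal residual = |0.3301 - 0.371| = 0.0409


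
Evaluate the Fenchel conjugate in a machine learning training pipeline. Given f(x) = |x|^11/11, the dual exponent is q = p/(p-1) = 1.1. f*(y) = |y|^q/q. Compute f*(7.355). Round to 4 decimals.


The conjugate exponent q satisfies 1/p + 1/q = 1.
p = 11, so q = 11/(11 - 1) = 1.1
|y|^q = 7.355^1.1 = 8.9793
f*(7.355) = 8.9793 / 1.1 = 8.163


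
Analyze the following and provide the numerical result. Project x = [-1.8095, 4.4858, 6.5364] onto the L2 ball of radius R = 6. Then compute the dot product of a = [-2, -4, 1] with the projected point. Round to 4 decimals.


Step 1: Compute ||x|| (intermediates to 6 decimals).
||x|| = sqrt((-1.8095)^2 + 4.4858^2 + 6.5364^2) = 8.131495
Step 2: Project.
Since ||x|| > R, scale = R/||x|| = 6/8.131495 = 0.737872, proj(x) = scale * x
proj(x) = [-1.335179, 3.309946, 4.823027]
Step 3: Dot product.
a^T * proj(x) = -2*(-1.335179) - 4*3.309946 + 1*4.823027 = -5.7464


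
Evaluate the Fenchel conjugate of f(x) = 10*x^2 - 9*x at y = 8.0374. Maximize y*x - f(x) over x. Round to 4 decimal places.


f*(y) = sup_x {y*x - a*x^2 - b*x} = sup_x {(y-b)*x - a*x^2}
FOC: (y - b) - 2a*x = 0 => x* = (y - b)/(2a)
x* = (8.0374 + 9)/(2*10) = 0.8519
f*(8.0374) = (y-b)^2/(4a) = (8.0374 + 9)^2/(4*10)
= 290.273/40 = 7.2568


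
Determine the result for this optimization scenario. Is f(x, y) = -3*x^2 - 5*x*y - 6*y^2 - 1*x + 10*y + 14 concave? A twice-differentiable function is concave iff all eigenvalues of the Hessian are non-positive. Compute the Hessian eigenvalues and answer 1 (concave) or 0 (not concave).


The Hessian of f(x,y) = -3*x^2 - 5*x*y - 6*y^2 - 1*x + 10*y + 14 is:
H = [[-6, -5], [-5, -12]]
Trace = -6 - 12 = -18
Determinant = -6*-12 - (-5)^2 = 47
Discriminant = (-18)^2 - 4*47 = 136.0
Eigenvalues: lambda_1 = -14.831, lambda_2 = -3.169
The function is concave.

1


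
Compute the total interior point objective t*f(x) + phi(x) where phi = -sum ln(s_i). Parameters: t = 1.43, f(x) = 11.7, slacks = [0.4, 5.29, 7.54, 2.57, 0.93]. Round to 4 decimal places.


Step 1: Compute log-barrier.
ln values: [-0.9163, 1.6658, 2.0202, 0.9439, -0.0726]
phi = -(-0.9163 + 1.6658 + 2.0202 + 0.9439 - 0.0726) = -3.6411
Step 2: Compute augmented objective.
t*f(x) = 1.43*11.7 = 16.731
Total = 16.731 - 3.6411 = 13.0899


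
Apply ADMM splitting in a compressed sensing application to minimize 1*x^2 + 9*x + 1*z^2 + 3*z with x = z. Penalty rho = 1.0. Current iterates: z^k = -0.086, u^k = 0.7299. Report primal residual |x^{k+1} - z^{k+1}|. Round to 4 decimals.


ADMM iteration with rho = 1.0, z^k = -0.086, u^k = 0.7299
Step 1: x-update.
Minimize 1*x^2 + 9*x + (1.0/2)*(x + 0.086 + 0.7299)^2
FOC: (2*1 + 1.0)*x = -9 + 1.0*(-0.086 - 0.7299)
x^{k+1} = -3.272
Step 2: z-update.
Minimize 1*z^2 + 3*z + (1.0/2)*(-3.272 - z + 0.7299)^2
FOC: (2*1 + 1.0)*z = -3 + 1.0*(-3.272 + 0.7299)
z^{k+1} = -1.8474
Step 3: u-update.
u^{k+1} = 0.7299 - 3.272 + 1.8474 = -0.6947
Step 4: Primal residual = |-3.272 + 1.8474| = 1.4246


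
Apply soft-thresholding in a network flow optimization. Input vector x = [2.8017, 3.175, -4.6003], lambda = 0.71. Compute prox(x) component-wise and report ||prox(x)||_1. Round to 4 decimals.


Soft-thresholding with lambda = 0.71:
prox(2.8017) = sign(2.8017)*max(|2.8017| - 0.71, 0) = 2.0917
prox(3.175) = sign(3.175)*max(|3.175| - 0.71, 0) = 2.465
prox(-4.6003) = sign(-4.6003)*max(|-4.6003| - 0.71, 0) = -3.8903
prox(x) = [2.0917, 2.465, -3.8903]
||prox(x)||_1 = 2.0917 + 2.465 + 3.8903 = 8.447


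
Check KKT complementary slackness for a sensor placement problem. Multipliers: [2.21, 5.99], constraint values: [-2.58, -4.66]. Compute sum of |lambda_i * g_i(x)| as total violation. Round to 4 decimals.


KKT complementary slackness check:
lambda_1 * g_1 = 2.21 * -2.58 = -5.7018
lambda_2 * g_2 = 5.99 * -4.66 = -27.9134
Total violation = 5.7018 + 27.9134 = 33.6152


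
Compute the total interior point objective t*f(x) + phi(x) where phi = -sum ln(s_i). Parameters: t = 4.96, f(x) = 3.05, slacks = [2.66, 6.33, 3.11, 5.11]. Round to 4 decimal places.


Step 1: Compute log-barrier.
ln values: [0.9783, 1.8453, 1.1346, 1.6312]
phi = -(0.9783 + 1.8453 + 1.1346 + 1.6312) = -5.5894
Step 2: Compute augmented objective.
t*f(x) = 4.96*3.05 = 15.128
Total = 15.128 - 5.5894 = 9.5386


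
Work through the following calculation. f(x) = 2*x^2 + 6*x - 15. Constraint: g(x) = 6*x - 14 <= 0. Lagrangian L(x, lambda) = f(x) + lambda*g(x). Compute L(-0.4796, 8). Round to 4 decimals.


Step 1: Evaluate f(x).
f(-0.4796) = 2*(-0.4796)^2 + 6*(-0.4796) - 15 = -17.4176
Step 2: Evaluate g(x).
g(-0.4796) = 6*-0.4796 - 14 = -16.8776
Step 3: Compute Lagrangian.
L = -17.4176 + 8*-16.8776 = -152.4384


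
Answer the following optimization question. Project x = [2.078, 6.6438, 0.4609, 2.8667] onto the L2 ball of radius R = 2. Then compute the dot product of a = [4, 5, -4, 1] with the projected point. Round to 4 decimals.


Step 1: Compute ||x|| (intermediates to 6 decimals).
||x|| = sqrt(2.078^2 + 6.6438^2 + 0.4609^2 + 2.8667^2) = 7.542451
Step 2: Project.
Since ||x|| > R, scale = R/||x|| = 2/7.542451 = 0.265166, proj(x) = scale * x
proj(x) = [0.551015, 1.76171, 0.122215, 0.760151]
Step 3: Dot product.
a^T * proj(x) = 4*0.551015 + 5*1.76171 - 4*0.122215 + 1*0.760151 = 11.2839


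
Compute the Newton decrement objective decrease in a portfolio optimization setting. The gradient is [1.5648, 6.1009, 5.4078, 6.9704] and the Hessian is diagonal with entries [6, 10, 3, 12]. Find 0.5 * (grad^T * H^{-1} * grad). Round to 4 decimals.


Step 1: H is diagonal, so H^(-1) * g = [0.2608, 0.6101, 1.8026, 0.5809].
Step 2: g^T H^(-1) g = sum_i g_i^2 / H_ii
  = (1.5648)^2/6 + (6.1009)^2/10 + (5.4078)^2/3 + (6.9704)^2/12
  = 0.4081 + 3.7221 + 9.7481 + 4.0489 = 17.9272
Step 3: Objective decrease = 0.5 * g^T H^(-1) g = 8.9636


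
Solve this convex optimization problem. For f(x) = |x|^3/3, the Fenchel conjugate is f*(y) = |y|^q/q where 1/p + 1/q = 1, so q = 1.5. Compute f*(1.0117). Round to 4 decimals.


The conjugate exponent q satisfies 1/p + 1/q = 1.
p = 3, so q = 3/(3 - 1) = 1.5
|y|^q = 1.0117^1.5 = 1.0176
f*(1.0117) = 1.0176 / 1.5 = 0.6784


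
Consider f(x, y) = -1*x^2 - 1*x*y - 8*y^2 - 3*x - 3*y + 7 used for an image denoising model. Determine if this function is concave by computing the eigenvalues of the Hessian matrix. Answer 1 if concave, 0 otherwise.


The Hessian of f(x,y) = -1*x^2 - 1*x*y - 8*y^2 - 3*x - 3*y + 7 is:
H = [[-2, -1], [-1, -16]]
Trace = -2 - 16 = -18
Determinant = -2*-16 - (-1)^2 = 31
Discriminant = (-18)^2 - 4*31 = 200.0
Eigenvalues: lambda_1 = -16.0711, lambda_2 = -1.9289
The function is concave.

1


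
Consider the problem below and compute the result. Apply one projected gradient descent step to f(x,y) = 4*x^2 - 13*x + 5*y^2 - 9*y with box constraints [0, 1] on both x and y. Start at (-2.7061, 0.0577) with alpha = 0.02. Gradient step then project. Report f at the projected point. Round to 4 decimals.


Step 1: Compute gradient at (-2.7061, 0.0577).
grad_x = 2*4*-2.7061 - 13 = -34.6488
grad_y = 2*5*0.0577 - 9 = -8.423
Step 2: Gradient step.
x_raw = -2.7061 - 0.02*-34.6488 = -2.0131
y_raw = 0.0577 - 0.02*-8.423 = 0.2262
Step 3: Project onto [0, 1].
x_proj = clip(-2.0131) = 0.0
y_proj = clip(0.2262) = 0.2262
Step 4: Evaluate f.
f(0.0, 0.2262) = -1.7797


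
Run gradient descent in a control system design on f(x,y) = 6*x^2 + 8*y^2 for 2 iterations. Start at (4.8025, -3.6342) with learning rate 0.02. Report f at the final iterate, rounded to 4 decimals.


Gradient descent on f(x,y) = 6*x^2 + 8*y^2.
Starting point: (4.8025, -3.6342), alpha = 0.02
Step 1: grad_x = 2*6*4.8025 = 57.63, grad_y = 2*8*-3.6342 = -58.1472
  x_1 = 4.8025 - 0.02*57.63 = 3.6499
  y_1 = -3.6342 - 0.02*-58.1472 = -2.4713
Step 2: grad_x = 2*6*3.6499 = 43.7988, grad_y = 2*8*-2.4713 = -39.5401
  x_2 = 3.6499 - 0.02*43.7988 = 2.7739
  y_2 = -2.4713 - 0.02*-39.5401 = -1.6805
f(2.7739, -1.6805) = 6*2.7739^2 + 8*(-1.6805)^2 = 68.7593


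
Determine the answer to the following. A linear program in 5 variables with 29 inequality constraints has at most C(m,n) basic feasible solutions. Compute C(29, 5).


Each vertex corresponds to some choice of n active constraints out of m, so the number of vertices is at most C(m, n) = m! / (n!(m-n)!).
m = 29, n = 5
Numerator: 29 * 28 * 27 * 26 * 25
Denominator: 5! = 120
C(29, 5) = 118755


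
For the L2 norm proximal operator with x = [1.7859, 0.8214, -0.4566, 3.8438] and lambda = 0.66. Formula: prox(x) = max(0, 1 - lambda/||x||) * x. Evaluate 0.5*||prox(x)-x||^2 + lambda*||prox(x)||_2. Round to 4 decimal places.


Step 1: Compute ||x||.
||x|| = 4.3414
Step 2: Compute scaling factor.
scale = max(0, 1 - 0.66/4.3414) = 0.848
Step 3: prox(x) = [1.5144, 0.6965, -0.3872, 3.2594]
||prox(x)|| = 3.6814
Step 4: Proximal objective.
0.5*||prox-x||^2 = 0.2178
lambda*||prox|| = 2.4297
Total = 2.6475


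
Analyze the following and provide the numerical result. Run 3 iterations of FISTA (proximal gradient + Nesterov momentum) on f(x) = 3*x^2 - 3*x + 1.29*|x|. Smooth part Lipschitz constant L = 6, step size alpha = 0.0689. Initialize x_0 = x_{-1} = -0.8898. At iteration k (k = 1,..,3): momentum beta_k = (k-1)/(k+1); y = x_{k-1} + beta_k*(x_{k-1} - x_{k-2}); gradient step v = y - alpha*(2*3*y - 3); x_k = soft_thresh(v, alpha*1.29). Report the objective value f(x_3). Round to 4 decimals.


FISTA on f(x) = 3*x^2 - 3*x + 1.29*|x|
L = 6, alpha = 0.0689
Iteration 1: beta = 0.0, y = -0.8898 + 0.0*(-0.8898 + 0.8898) = -0.8898
  grad(y) = -8.3388, v = y - alpha*grad = -0.3153
  prox(v) = soft_thresh(-0.3153, 0.0889) = -0.2264
Iteration 2: beta = 0.3333, y = -0.2264 + 0.3333*(-0.2264 + 0.8898) = -0.0052
  grad(y) = -3.0314, v = y - alpha*grad = 0.2036
  prox(v) = soft_thresh(0.2036, 0.0889) = 0.1147
Iteration 3: beta = 0.5, y = 0.1147 + 0.5*(0.1147 + 0.2264) = 0.2853
  grad(y) = -1.2881, v = y - alpha*grad = 0.3741
  prox(v) = soft_thresh(0.3741, 0.0889) = 0.2852
f(x_3) = 3*0.2852^2 - 3*0.2852 + 1.29*|0.2852| = -0.2437
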